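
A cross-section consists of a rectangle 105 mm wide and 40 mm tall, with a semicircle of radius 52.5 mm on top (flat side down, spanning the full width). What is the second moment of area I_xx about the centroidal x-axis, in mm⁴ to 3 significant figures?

Decompose the section into non-overlapping parts with the origin at the bottom-left of its bounding rectangle.
Rectangular body: 105 × 40, A = 4 200 mm², y = 20 mm, Ī = 560 000 mm⁴.
Semicircular cap: semicircle r = 52.5, A = 4329.5 mm², y = 62.282 mm, Ī = 833 814 mm⁴.
Centroid: ȳ = ΣA·y / ΣA = 41.462 mm.
Transfer each piece to the centroidal x-axis using Ī + A·d² with d = y − 41.462:
  rectangular body: d = -21.462 mm → contributes +2 494 564 mm⁴
  semicircular cap: d = 20.82 mm → contributes +2 710 510 mm⁴
Total I = 5 205 074 mm⁴.

I_xx ≈ 5.21 × 10⁶ mm⁴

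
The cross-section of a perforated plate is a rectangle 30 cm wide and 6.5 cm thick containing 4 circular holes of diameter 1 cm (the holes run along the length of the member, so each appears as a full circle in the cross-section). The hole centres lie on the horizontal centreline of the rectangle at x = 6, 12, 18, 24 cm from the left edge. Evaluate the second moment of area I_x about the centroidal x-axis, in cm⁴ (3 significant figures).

Split into non-overlapping primitives; take the origin at the lower-left of the bounding box.
Plate: 30 × 6.5, A = 195 cm², y = 3.25 cm, Ī = 686.56 cm⁴.
Hole 1 (subtracted): ⌀1, A = 0.7854 cm², y = 3.25 cm, Ī = 0.049087 cm⁴.
Hole 2 (subtracted): ⌀1, A = 0.7854 cm², y = 3.25 cm, Ī = 0.049087 cm⁴.
Hole 3 (subtracted): ⌀1, A = 0.7854 cm², y = 3.25 cm, Ī = 0.049087 cm⁴.
Hole 4 (subtracted): ⌀1, A = 0.7854 cm², y = 3.25 cm, Ī = 0.049087 cm⁴.
By symmetry the centroid is at mid-height, ȳ = 3.25 cm.
All pieces are centred on the centroidal x-axis, so I = ΣĪ (holes subtracted) = 686.37 cm⁴.

I_x ≈ 686 cm⁴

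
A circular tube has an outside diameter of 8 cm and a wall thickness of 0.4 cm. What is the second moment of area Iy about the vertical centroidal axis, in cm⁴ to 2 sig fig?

Iy ≈ 69 cm⁴

Decompose the section into non-overlapping parts with the origin at the bottom-left of its bounding rectangle.
Outer circle: ⌀8, A = 50.27 cm², x = 4 cm, Ī = 201.1 cm⁴.
Bore (subtracted): ⌀7.2, A = 40.72 cm², x = 4 cm, Ī = 131.9 cm⁴.
By symmetry the centroid is at mid-width, x̄ = 4 cm.
All pieces are centred on the vertical centroidal axis, so I = ΣĪ (holes subtracted) = 69.15 cm⁴.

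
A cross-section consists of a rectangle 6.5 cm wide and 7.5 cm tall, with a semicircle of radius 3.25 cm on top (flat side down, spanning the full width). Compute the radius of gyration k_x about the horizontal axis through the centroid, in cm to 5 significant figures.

k_x ≈ 2.9443 cm

Decompose the section into non-overlapping parts with the origin at the bottom-left of its bounding rectangle.
Rectangular body: 6.5 × 7.5, A = 48.75 cm², y = 3.75 cm, Ī = 228.5156 cm⁴.
Semicircular cap: semicircle r = 3.25, A = 16.59154 cm², y = 8.879343 cm, Ī = 12.24519 cm⁴.
Centroid: ȳ = ΣA·y / ΣA = 5.052444 cm.
Transfer each piece to the horizontal axis through the centroid using Ī + A·d² with d = y − 5.052444:
  rectangular body: d = -1.302444 cm → contributes +311.2132 cm⁴
  semicircular cap: d = 3.826899 cm → contributes +255.2308 cm⁴
Total I = 566.444 cm⁴.
Radius of gyration: k = √(I/A) = √(566.444 / 65.34154) = 2.944312 cm.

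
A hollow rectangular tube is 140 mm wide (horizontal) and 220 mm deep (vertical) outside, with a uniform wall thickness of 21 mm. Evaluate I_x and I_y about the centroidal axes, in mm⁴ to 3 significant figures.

I_x ≈ 7.82 × 10⁷ mm⁴, I_y ≈ 3.63 × 10⁷ mm⁴

Treat the section as a set of non-overlapping primitives; coordinates are from the bounding-box lower-left.
Outer rectangle: 140 × 220, A = 30 800 mm², y = 110 mm, Ī = 124 226 667 mm⁴.
Inner void (subtracted): 98 × 178, A = 17 444 mm², y = 110 mm, Ī = 46 057 975 mm⁴.
By symmetry the centroid is at mid-height, ȳ = 110 mm.
All pieces are centred on the centroidal x-axis, so I = ΣĪ (holes subtracted) = 78 168 692 mm⁴.
Repeating about the centroidal y-axis gives I_y = 36 345 652 mm⁴.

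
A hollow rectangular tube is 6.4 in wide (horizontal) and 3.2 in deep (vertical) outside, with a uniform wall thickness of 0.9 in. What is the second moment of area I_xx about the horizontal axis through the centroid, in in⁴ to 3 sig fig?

Decompose the section into non-overlapping parts with the origin at the bottom-left of its bounding rectangle.
Outer rectangle: 6.4 × 3.2, A = 20.48 in², y = 1.6 in, Ī = 17.476 in⁴.
Inner void (subtracted): 4.6 × 1.4, A = 6.44 in², y = 1.6 in, Ī = 1.0519 in⁴.
By symmetry the centroid is at mid-height, ȳ = 1.6 in.
All pieces are centred on the horizontal axis through the centroid, so I = ΣĪ (holes subtracted) = 16.424 in⁴.

I_xx ≈ 16.4 in⁴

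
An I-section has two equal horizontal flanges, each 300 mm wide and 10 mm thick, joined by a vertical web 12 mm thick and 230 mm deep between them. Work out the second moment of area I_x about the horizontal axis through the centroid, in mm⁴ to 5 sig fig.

I_x ≈ 9.8617 × 10⁷ mm⁴

Treat the section as a set of non-overlapping primitives; coordinates are from the bounding-box lower-left.
Bottom flange: 300 × 10, A = 3 000 mm², y = 5 mm, Ī = 25 000 mm⁴.
Web: 12 × 230, A = 2 760 mm², y = 125 mm, Ī = 12 167 000 mm⁴.
Top flange: 300 × 10, A = 3 000 mm², y = 245 mm, Ī = 25 000 mm⁴.
By symmetry the centroid is at mid-height, ȳ = 125 mm.
Transfer each piece to the horizontal axis through the centroid using Ī + A·d² with d = y − 125:
  bottom flange: d = -120 mm → contributes +43 225 000 mm⁴
  web: d = 0 mm → contributes +12 167 000 mm⁴
  top flange: d = 120 mm → contributes +43 225 000 mm⁴
Total I = 98 617 000 mm⁴.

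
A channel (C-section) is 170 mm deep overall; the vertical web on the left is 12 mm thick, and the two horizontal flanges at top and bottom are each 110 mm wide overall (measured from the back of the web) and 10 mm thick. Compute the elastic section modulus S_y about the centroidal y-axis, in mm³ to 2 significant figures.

S_y ≈ 6.0 × 10⁴ mm³

Decompose the section into non-overlapping parts with the origin at the bottom-left of its bounding rectangle.
Web: 12 × 170, A = 2 040 mm², x = 6 mm, Ī = 24 480 mm⁴.
Top flange (beyond web): 98 × 10, A = 980 mm², x = 61 mm, Ī = 784 327 mm⁴.
Bottom flange (beyond web): 98 × 10, A = 980 mm², x = 61 mm, Ī = 784 327 mm⁴.
Centroid: x̄ = ΣA·x / ΣA = 32.95 mm.
Transfer each piece to the centroidal y-axis using Ī + A·d² with d = x − 32.95:
  web: d = -26.95 mm → contributes +1 506 137 mm⁴
  top flange (beyond web): d = 28.05 mm → contributes +1 555 393 mm⁴
  bottom flange (beyond web): d = 28.05 mm → contributes +1 555 393 mm⁴
Total I = 4 616 923 mm⁴.
Extreme fibre distance c = 77.05 mm; S = I/c = 59 921 mm³.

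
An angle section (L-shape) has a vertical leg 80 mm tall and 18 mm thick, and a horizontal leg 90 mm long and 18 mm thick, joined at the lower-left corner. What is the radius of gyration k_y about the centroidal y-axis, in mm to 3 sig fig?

Treat the section as a set of non-overlapping primitives; coordinates are from the bounding-box lower-left.
Vertical leg: 18 × 80, A = 1 440 mm², x = 9 mm, Ī = 38 880 mm⁴.
Horizontal leg (remainder): 72 × 18, A = 1 296 mm², x = 54 mm, Ī = 559 872 mm⁴.
Centroid: x̄ = ΣA·x / ΣA = 30.316 mm.
Transfer each piece to the centroidal y-axis using Ī + A·d² with d = x − 30.316:
  vertical leg: d = -21.316 mm → contributes +693 163 mm⁴
  horizontal leg (remainder): d = 23.684 mm → contributes +1 286 853 mm⁴
Total I = 1 980 015 mm⁴.
Radius of gyration: k = √(I/A) = √(1 980 015 / 2 736) = 26.901 mm.

k_y ≈ 26.9 mm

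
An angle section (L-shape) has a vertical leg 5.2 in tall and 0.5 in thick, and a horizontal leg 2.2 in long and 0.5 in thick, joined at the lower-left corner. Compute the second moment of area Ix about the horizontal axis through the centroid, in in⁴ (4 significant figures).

Ix ≈ 9.414 in⁴

Decompose the section into non-overlapping parts with the origin at the bottom-left of its bounding rectangle.
Vertical leg: 0.5 × 5.2, A = 2.6 in², y = 2.6 in, Ī = 5.85867 in⁴.
Horizontal leg (remainder): 1.7 × 0.5, A = 0.85 in², y = 0.25 in, Ī = 0.0177083 in⁴.
Centroid: ȳ = ΣA·y / ΣA = 2.02101 in.
Transfer each piece to the horizontal axis through the centroid using Ī + A·d² with d = y − 2.02101:
  vertical leg: d = 0.578986 in → contributes +6.73025 in⁴
  horizontal leg (remainder): d = -1.77101 in → contributes +2.68373 in⁴
Total I = 9.41398 in⁴.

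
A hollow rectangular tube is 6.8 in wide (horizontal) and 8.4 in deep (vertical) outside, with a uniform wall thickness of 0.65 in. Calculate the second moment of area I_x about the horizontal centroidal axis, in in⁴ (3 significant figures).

I_x ≈ 172 in⁴

Split into non-overlapping primitives; take the origin at the lower-left of the bounding box.
Outer rectangle: 6.8 × 8.4, A = 57.12 in², y = 4.2 in, Ī = 335.87 in⁴.
Inner void (subtracted): 5.5 × 7.1, A = 39.05 in², y = 4.2 in, Ī = 164.04 in⁴.
By symmetry the centroid is at mid-height, ȳ = 4.2 in.
All pieces are centred on the horizontal centroidal axis, so I = ΣĪ (holes subtracted) = 171.82 in⁴.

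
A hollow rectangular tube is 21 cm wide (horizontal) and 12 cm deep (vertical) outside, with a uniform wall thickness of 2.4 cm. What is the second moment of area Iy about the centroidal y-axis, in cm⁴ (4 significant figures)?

Decompose the section into non-overlapping parts with the origin at the bottom-left of its bounding rectangle.
Outer rectangle: 21 × 12, A = 252 cm², x = 10.5 cm, Ī = 9 261 cm⁴.
Inner void (subtracted): 16.2 × 7.2, A = 116.64 cm², x = 10.5 cm, Ī = 2550.92 cm⁴.
By symmetry the centroid is at mid-width, x̄ = 10.5 cm.
All pieces are centred on the centroidal y-axis, so I = ΣĪ (holes subtracted) = 6710.08 cm⁴.

Iy ≈ 6710 cm⁴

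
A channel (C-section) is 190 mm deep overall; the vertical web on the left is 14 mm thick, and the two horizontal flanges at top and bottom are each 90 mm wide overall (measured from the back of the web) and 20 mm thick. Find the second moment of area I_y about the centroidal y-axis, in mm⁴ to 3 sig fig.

I_y ≈ 4.38 × 10⁶ mm⁴

Treat the section as a set of non-overlapping primitives; coordinates are from the bounding-box lower-left.
Web: 14 × 190, A = 2 660 mm², x = 7 mm, Ī = 43 447 mm⁴.
Top flange (beyond web): 76 × 20, A = 1 520 mm², x = 52 mm, Ī = 731 627 mm⁴.
Bottom flange (beyond web): 76 × 20, A = 1 520 mm², x = 52 mm, Ī = 731 627 mm⁴.
Centroid: x̄ = ΣA·x / ΣA = 31 mm.
Transfer each piece to the centroidal y-axis using Ī + A·d² with d = x − 31:
  web: d = -24 mm → contributes +1 575 607 mm⁴
  top flange (beyond web): d = 21 mm → contributes +1 401 947 mm⁴
  bottom flange (beyond web): d = 21 mm → contributes +1 401 947 mm⁴
Total I = 4 379 500 mm⁴.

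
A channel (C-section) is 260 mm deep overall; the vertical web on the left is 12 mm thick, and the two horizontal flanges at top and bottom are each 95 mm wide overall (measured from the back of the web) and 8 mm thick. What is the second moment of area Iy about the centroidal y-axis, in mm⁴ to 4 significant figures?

Iy ≈ 2.902 × 10⁶ mm⁴

Treat the section as a set of non-overlapping primitives; coordinates are from the bounding-box lower-left.
Web: 12 × 260, A = 3 120 mm², x = 6 mm, Ī = 37 440 mm⁴.
Top flange (beyond web): 83 × 8, A = 664 mm², x = 53.5 mm, Ī = 381 191 mm⁴.
Bottom flange (beyond web): 83 × 8, A = 664 mm², x = 53.5 mm, Ī = 381 191 mm⁴.
Centroid: x̄ = ΣA·x / ΣA = 20.1817 mm.
Transfer each piece to the centroidal y-axis using Ī + A·d² with d = x − 20.1817:
  web: d = -14.1817 mm → contributes +664 932 mm⁴
  top flange (beyond web): d = 33.3183 mm → contributes +1 118 306 mm⁴
  bottom flange (beyond web): d = 33.3183 mm → contributes +1 118 306 mm⁴
Total I = 2 901 544 mm⁴.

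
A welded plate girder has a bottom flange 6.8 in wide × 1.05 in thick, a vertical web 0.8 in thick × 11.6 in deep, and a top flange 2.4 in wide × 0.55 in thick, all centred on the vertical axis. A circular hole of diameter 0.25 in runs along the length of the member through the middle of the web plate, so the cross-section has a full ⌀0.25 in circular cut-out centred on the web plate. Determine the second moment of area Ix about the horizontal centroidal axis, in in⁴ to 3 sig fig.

Split into non-overlapping primitives; take the origin at the lower-left of the bounding box.
Bottom plate: 6.8 × 1.05, A = 7.14 in², y = 0.525 in, Ī = 0.65599 in⁴.
Web plate: 0.8 × 11.6, A = 9.28 in², y = 6.85 in, Ī = 104.06 in⁴.
Top plate: 2.4 × 0.55, A = 1.32 in², y = 12.925 in, Ī = 0.033275 in⁴.
Hole (subtracted): ⌀0.25, A = 0.049087 in², y = 6.85 in, Ī = 0.00019175 in⁴.
Centroid: ȳ = ΣA·y / ΣA = 4.7505 in.
Transfer each piece to the horizontal centroidal axis using Ī + A·d² with d = y − 4.7505:
  bottom plate: d = -4.2255 in → contributes +128.14 in⁴
  web plate: d = 2.0995 in → contributes +144.96 in⁴
  top plate: d = 8.1745 in → contributes +88.238 in⁴
  hole: d = 2.0995 in → contributes −0.21656 in⁴
Total I = 361.13 in⁴.

Ix ≈ 361 in⁴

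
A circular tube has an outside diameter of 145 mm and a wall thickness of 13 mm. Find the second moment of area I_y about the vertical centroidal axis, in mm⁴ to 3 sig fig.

Treat the section as a set of non-overlapping primitives; coordinates are from the bounding-box lower-left.
Outer circle: ⌀145, A = 16 513 mm², x = 72.5 mm, Ī = 21 699 109 mm⁴.
Bore (subtracted): ⌀119, A = 11 122 mm², x = 72.5 mm, Ī = 9 843 686 mm⁴.
By symmetry the centroid is at mid-width, x̄ = 72.5 mm.
All pieces are centred on the vertical centroidal axis, so I = ΣĪ (holes subtracted) = 11 855 423 mm⁴.

I_y ≈ 1.19 × 10⁷ mm⁴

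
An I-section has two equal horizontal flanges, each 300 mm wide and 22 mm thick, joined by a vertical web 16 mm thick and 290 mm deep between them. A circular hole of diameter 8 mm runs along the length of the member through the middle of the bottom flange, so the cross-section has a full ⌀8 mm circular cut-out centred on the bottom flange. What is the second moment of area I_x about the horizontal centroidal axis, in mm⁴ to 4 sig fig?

I_x ≈ 3.531 × 10⁸ mm⁴

Split into non-overlapping primitives; take the origin at the lower-left of the bounding box.
Bottom flange: 300 × 22, A = 6 600 mm², y = 11 mm, Ī = 266 200 mm⁴.
Web: 16 × 290, A = 4 640 mm², y = 167 mm, Ī = 32 518 667 mm⁴.
Top flange: 300 × 22, A = 6 600 mm², y = 323 mm, Ī = 266 200 mm⁴.
Hole (subtracted): ⌀8, A = 50.2655 mm², y = 11 mm, Ī = 201.062 mm⁴.
Centroid: ȳ = ΣA·y / ΣA = 167.441 mm.
Transfer each piece to the horizontal centroidal axis using Ī + A·d² with d = y − 167.441:
  bottom flange: d = -156.441 mm → contributes +161 792 743 mm⁴
  web: d = -0.440783 mm → contributes +32 519 568 mm⁴
  top flange: d = 155.559 mm → contributes +159 977 422 mm⁴
  hole: d = -156.441 mm → contributes −1 230 384 mm⁴
Total I = 353 059 348 mm⁴.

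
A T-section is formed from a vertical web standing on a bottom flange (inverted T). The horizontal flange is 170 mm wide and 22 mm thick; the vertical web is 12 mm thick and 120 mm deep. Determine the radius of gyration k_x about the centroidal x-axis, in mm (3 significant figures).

Decompose the section into non-overlapping parts with the origin at the bottom-left of its bounding rectangle.
Flange: 170 × 22, A = 3 740 mm², y = 11 mm, Ī = 150 847 mm⁴.
Web: 12 × 120, A = 1 440 mm², y = 82 mm, Ī = 1 728 000 mm⁴.
Centroid: ȳ = ΣA·y / ΣA = 30.737 mm.
Transfer each piece to the centroidal x-axis using Ī + A·d² with d = y − 30.737:
  flange: d = -19.737 mm → contributes +1 607 827 mm⁴
  web: d = 51.263 mm → contributes +5 512 102 mm⁴
Total I = 7 119 930 mm⁴.
Radius of gyration: k = √(I/A) = √(7 119 930 / 5 180) = 37.074 mm.

k_x ≈ 37.1 mm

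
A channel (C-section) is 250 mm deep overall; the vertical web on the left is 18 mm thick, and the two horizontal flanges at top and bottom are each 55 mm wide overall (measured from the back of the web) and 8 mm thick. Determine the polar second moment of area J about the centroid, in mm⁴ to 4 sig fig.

Decompose the section into non-overlapping parts with the origin at the bottom-left of its bounding rectangle.
Web: 18 × 250, A = 4 500 mm², y = 125 mm, Ī = 23 437 500 mm⁴.
Top flange (beyond web): 37 × 8, A = 296 mm², y = 246 mm, Ī = 1578.67 mm⁴.
Bottom flange (beyond web): 37 × 8, A = 296 mm², y = 4 mm, Ī = 1578.67 mm⁴.
By symmetry the centroid is at mid-height, ȳ = 125 mm.
Transfer each piece to the centroidal x-axis using Ī + A·d² with d = y − 125:
  web: d = 0 mm → contributes +23 437 500 mm⁴
  top flange (beyond web): d = 121 mm → contributes +4 335 315 mm⁴
  bottom flange (beyond web): d = -121 mm → contributes +4 335 315 mm⁴
Total I = 32 108 129 mm⁴.
For the y-axis: x̄ = 12.1972 mm.
Repeating about the centroidal y-axis gives I_y = 584 687 mm⁴.
Polar second moment: J = I_x + I_y = 32 692 817 mm⁴.

J ≈ 3.269 × 10⁷ mm⁴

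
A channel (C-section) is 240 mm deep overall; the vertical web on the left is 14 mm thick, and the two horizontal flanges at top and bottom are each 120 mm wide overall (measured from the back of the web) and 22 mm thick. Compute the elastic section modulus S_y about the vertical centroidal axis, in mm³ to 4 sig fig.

S_y ≈ 1.466 × 10⁵ mm³

Decompose the section into non-overlapping parts with the origin at the bottom-left of its bounding rectangle.
Web: 14 × 240, A = 3 360 mm², x = 7 mm, Ī = 54 880 mm⁴.
Top flange (beyond web): 106 × 22, A = 2 332 mm², x = 67 mm, Ī = 2 183 529 mm⁴.
Bottom flange (beyond web): 106 × 22, A = 2 332 mm², x = 67 mm, Ī = 2 183 529 mm⁴.
Centroid: x̄ = ΣA·x / ΣA = 41.8754 mm.
Transfer each piece to the vertical centroidal axis using Ī + A·d² with d = x − 41.8754:
  web: d = -34.8754 mm → contributes +4 141 620 mm⁴
  top flange (beyond web): d = 25.1246 mm → contributes +3 655 597 mm⁴
  bottom flange (beyond web): d = 25.1246 mm → contributes +3 655 597 mm⁴
Total I = 11 452 814 mm⁴.
Extreme fibre distance c = 78.1246 mm; S = I/c = 146 597 mm³.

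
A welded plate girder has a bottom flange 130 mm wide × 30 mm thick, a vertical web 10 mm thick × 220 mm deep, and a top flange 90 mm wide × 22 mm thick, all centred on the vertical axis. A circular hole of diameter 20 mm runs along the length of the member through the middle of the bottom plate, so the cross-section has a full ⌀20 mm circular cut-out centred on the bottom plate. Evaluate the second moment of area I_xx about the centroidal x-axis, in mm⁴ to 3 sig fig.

I_xx ≈ 8.86 × 10⁷ mm⁴

Split into non-overlapping primitives; take the origin at the lower-left of the bounding box.
Bottom plate: 130 × 30, A = 3 900 mm², y = 15 mm, Ī = 292 500 mm⁴.
Web plate: 10 × 220, A = 2 200 mm², y = 140 mm, Ī = 8 873 333 mm⁴.
Top plate: 90 × 22, A = 1 980 mm², y = 261 mm, Ī = 79 860 mm⁴.
Hole (subtracted): ⌀20, A = 314.16 mm², y = 15 mm, Ī = 7 854 mm⁴.
Centroid: ȳ = ΣA·y / ΣA = 113.13 mm.
Transfer each piece to the centroidal x-axis using Ī + A·d² with d = y − 113.13:
  bottom plate: d = -98.132 mm → contributes +37 849 317 mm⁴
  web plate: d = 26.868 mm → contributes +10 461 452 mm⁴
  top plate: d = 147.87 mm → contributes +43 372 262 mm⁴
  hole: d = -98.132 mm → contributes −3 033 193 mm⁴
Total I = 88 649 838 mm⁴.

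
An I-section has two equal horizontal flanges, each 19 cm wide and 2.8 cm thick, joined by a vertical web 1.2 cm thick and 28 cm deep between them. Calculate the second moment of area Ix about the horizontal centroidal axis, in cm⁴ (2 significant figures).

Ix ≈ 2.7 × 10⁴ cm⁴

Break the section into simple shapes (no overlaps), measuring from the bottom-left corner of the bounding box.
Bottom flange: 19 × 2.8, A = 53.2 cm², y = 1.4 cm, Ī = 34.76 cm⁴.
Web: 1.2 × 28, A = 33.6 cm², y = 16.8 cm, Ī = 2 195 cm⁴.
Top flange: 19 × 2.8, A = 53.2 cm², y = 32.2 cm, Ī = 34.76 cm⁴.
By symmetry the centroid is at mid-height, ȳ = 16.8 cm.
Transfer each piece to the horizontal centroidal axis using Ī + A·d² with d = y − 16.8:
  bottom flange: d = -15.4 cm → contributes +12 652 cm⁴
  web: d = 0 cm → contributes +2 195 cm⁴
  top flange: d = 15.4 cm → contributes +12 652 cm⁴
Total I = 27 499 cm⁴.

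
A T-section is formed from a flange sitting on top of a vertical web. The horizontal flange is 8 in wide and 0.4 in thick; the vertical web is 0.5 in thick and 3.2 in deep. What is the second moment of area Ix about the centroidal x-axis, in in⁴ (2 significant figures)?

Ix ≈ 4.9 in⁴

Break the section into simple shapes (no overlaps), measuring from the bottom-left corner of the bounding box.
Flange: 8 × 0.4, A = 3.2 in², y = 3.4 in, Ī = 0.04267 in⁴.
Web: 0.5 × 3.2, A = 1.6 in², y = 1.6 in, Ī = 1.365 in⁴.
Centroid: ȳ = ΣA·y / ΣA = 2.8 in.
Transfer each piece to the centroidal x-axis using Ī + A·d² with d = y − 2.8:
  flange: d = 0.6 in → contributes +1.195 in⁴
  web: d = -1.2 in → contributes +3.669 in⁴
Total I = 4.864 in⁴.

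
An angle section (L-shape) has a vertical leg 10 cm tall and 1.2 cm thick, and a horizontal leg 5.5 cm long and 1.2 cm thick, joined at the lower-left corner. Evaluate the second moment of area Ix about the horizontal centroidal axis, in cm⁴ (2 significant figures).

Ix ≈ 170 cm⁴

Break the section into simple shapes (no overlaps), measuring from the bottom-left corner of the bounding box.
Vertical leg: 1.2 × 10, A = 12 cm², y = 5 cm, Ī = 100 cm⁴.
Horizontal leg (remainder): 4.3 × 1.2, A = 5.16 cm², y = 0.6 cm, Ī = 0.6192 cm⁴.
Centroid: ȳ = ΣA·y / ΣA = 3.677 cm.
Transfer each piece to the horizontal centroidal axis using Ī + A·d² with d = y − 3.677:
  vertical leg: d = 1.323 cm → contributes +121 cm⁴
  horizontal leg (remainder): d = -3.077 cm → contributes +49.47 cm⁴
Total I = 170.5 cm⁴.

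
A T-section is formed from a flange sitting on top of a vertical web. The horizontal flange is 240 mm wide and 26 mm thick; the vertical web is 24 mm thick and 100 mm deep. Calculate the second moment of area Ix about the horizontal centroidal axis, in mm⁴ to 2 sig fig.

Split into non-overlapping primitives; take the origin at the lower-left of the bounding box.
Flange: 240 × 26, A = 6 240 mm², y = 113 mm, Ī = 351 520 mm⁴.
Web: 24 × 100, A = 2 400 mm², y = 50 mm, Ī = 2 000 000 mm⁴.
Centroid: ȳ = ΣA·y / ΣA = 95.5 mm.
Transfer each piece to the horizontal centroidal axis using Ī + A·d² with d = y − 95.5:
  flange: d = 17.5 mm → contributes +2 262 520 mm⁴
  web: d = -45.5 mm → contributes +6 968 600 mm⁴
Total I = 9 231 120 mm⁴.

Ix ≈ 9.2 × 10⁶ mm⁴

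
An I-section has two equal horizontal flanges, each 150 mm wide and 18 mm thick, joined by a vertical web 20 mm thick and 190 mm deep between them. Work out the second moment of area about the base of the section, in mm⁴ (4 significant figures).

Split into non-overlapping primitives; take the origin at the lower-left of the bounding box.
Bottom flange: 150 × 18, A = 2 700 mm², y = 9 mm, Ī = 72 900 mm⁴.
Web: 20 × 190, A = 3 800 mm², y = 113 mm, Ī = 11 431 667 mm⁴.
Top flange: 150 × 18, A = 2 700 mm², y = 217 mm, Ī = 72 900 mm⁴.
Transfer each piece to the bottom edge using Ī + A·d² with d = y − 0:
  bottom flange: d = 9 mm → contributes +291 600 mm⁴
  web: d = 113 mm → contributes +59 953 867 mm⁴
  top flange: d = 217 mm → contributes +127 213 200 mm⁴
Total I = 187 458 667 mm⁴.

I_base ≈ 1.875 × 10⁸ mm⁴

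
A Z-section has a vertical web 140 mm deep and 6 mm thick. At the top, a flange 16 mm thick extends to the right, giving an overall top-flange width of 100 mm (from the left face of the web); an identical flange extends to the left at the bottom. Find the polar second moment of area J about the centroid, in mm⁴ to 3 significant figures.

Decompose the section into non-overlapping parts with the origin at the bottom-left of its bounding rectangle.
Web: 6 × 140, A = 840 mm², y = 70 mm, Ī = 1 372 000 mm⁴.
Top flange (beyond web): 94 × 16, A = 1 504 mm², y = 132 mm, Ī = 32 085 mm⁴.
Bottom flange (beyond web): 94 × 16, A = 1 504 mm², y = 8 mm, Ī = 32 085 mm⁴.
Centroid: ȳ = ΣA·y / ΣA = 70 mm.
Transfer each piece to the centroidal x-axis using Ī + A·d² with d = y − 70:
  web: d = 0 mm → contributes +1 372 000 mm⁴
  top flange (beyond web): d = 62 mm → contributes +5 813 461 mm⁴
  bottom flange (beyond web): d = -62 mm → contributes +5 813 461 mm⁴
Total I = 12 998 923 mm⁴.
For the y-axis: x̄ = 97 mm.
Repeating about the centroidal y-axis gives I_y = 9 737 411 mm⁴.
Polar second moment: J = I_x + I_y = 22 736 333 mm⁴.

J ≈ 2.27 × 10⁷ mm⁴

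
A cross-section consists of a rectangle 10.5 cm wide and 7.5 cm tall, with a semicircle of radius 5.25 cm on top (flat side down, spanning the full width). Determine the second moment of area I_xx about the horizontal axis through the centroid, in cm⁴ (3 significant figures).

Decompose the section into non-overlapping parts with the origin at the bottom-left of its bounding rectangle.
Rectangular body: 10.5 × 7.5, A = 78.75 cm², y = 3.75 cm, Ī = 369.14 cm⁴.
Semicircular cap: semicircle r = 5.25, A = 43.295 cm², y = 9.7282 cm, Ī = 83.381 cm⁴.
Centroid: ȳ = ΣA·y / ΣA = 5.8707 cm.
Transfer each piece to the horizontal axis through the centroid using Ī + A·d² with d = y − 5.8707:
  rectangular body: d = -2.1207 cm → contributes +723.32 cm⁴
  semicircular cap: d = 3.8574 cm → contributes +727.6 cm⁴
Total I = 1450.9 cm⁴.

I_xx ≈ 1450 cm⁴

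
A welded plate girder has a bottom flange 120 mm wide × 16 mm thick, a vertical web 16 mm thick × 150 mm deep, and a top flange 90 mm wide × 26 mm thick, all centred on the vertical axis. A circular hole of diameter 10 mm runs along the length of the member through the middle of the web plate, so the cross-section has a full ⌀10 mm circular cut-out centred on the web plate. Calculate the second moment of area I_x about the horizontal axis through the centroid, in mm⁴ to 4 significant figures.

I_x ≈ 3.569 × 10⁷ mm⁴

Split into non-overlapping primitives; take the origin at the lower-left of the bounding box.
Bottom plate: 120 × 16, A = 1 920 mm², y = 8 mm, Ī = 40 960 mm⁴.
Web plate: 16 × 150, A = 2 400 mm², y = 91 mm, Ī = 4 500 000 mm⁴.
Top plate: 90 × 26, A = 2 340 mm², y = 179 mm, Ī = 131 820 mm⁴.
Hole (subtracted): ⌀10, A = 78.5398 mm², y = 91 mm, Ī = 490.874 mm⁴.
Centroid: ȳ = ΣA·y / ΣA = 98.0744 mm.
Transfer each piece to the horizontal axis through the centroid using Ī + A·d² with d = y − 98.0744:
  bottom plate: d = -90.0744 mm → contributes +15 618 689 mm⁴
  web plate: d = -7.07442 mm → contributes +4 620 114 mm⁴
  top plate: d = 80.9256 mm → contributes +15 456 363 mm⁴
  hole: d = -7.07442 mm → contributes −4421.59 mm⁴
Total I = 35 690 744 mm⁴.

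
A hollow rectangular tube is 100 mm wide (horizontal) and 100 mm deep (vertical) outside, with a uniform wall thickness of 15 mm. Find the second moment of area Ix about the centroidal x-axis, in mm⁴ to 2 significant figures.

Break the section into simple shapes (no overlaps), measuring from the bottom-left corner of the bounding box.
Outer rectangle: 100 × 100, A = 10 000 mm², y = 50 mm, Ī = 8 333 333 mm⁴.
Inner void (subtracted): 70 × 70, A = 4 900 mm², y = 50 mm, Ī = 2 000 833 mm⁴.
By symmetry the centroid is at mid-height, ȳ = 50 mm.
All pieces are centred on the centroidal x-axis, so I = ΣĪ (holes subtracted) = 6 332 500 mm⁴.

Ix ≈ 6.3 × 10⁶ mm⁴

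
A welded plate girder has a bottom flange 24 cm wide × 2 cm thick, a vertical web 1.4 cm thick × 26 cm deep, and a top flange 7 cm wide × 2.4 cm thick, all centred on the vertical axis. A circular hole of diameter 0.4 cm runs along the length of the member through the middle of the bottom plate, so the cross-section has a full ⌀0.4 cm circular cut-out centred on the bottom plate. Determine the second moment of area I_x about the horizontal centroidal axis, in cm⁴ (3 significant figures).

I_x ≈ 1.30 × 10⁴ cm⁴

Split into non-overlapping primitives; take the origin at the lower-left of the bounding box.
Bottom plate: 24 × 2, A = 48 cm², y = 1 cm, Ī = 16 cm⁴.
Web plate: 1.4 × 26, A = 36.4 cm², y = 15 cm, Ī = 2050.5 cm⁴.
Top plate: 7 × 2.4, A = 16.8 cm², y = 29.2 cm, Ī = 8.064 cm⁴.
Hole (subtracted): ⌀0.4, A = 0.12566 cm², y = 1 cm, Ī = 0.0012566 cm⁴.
Centroid: ȳ = ΣA·y / ΣA = 10.729 cm.
Transfer each piece to the horizontal centroidal axis using Ī + A·d² with d = y − 10.729:
  bottom plate: d = -9.7291 cm → contributes +4559.4 cm⁴
  web plate: d = 4.2709 cm → contributes +2714.5 cm⁴
  top plate: d = 18.471 cm → contributes +5739.8 cm⁴
  hole: d = -9.7291 cm → contributes −11.896 cm⁴
Total I = 13 002 cm⁴.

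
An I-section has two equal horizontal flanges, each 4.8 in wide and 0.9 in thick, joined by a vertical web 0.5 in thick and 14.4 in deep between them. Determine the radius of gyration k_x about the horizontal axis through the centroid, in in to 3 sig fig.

Decompose the section into non-overlapping parts with the origin at the bottom-left of its bounding rectangle.
Bottom flange: 4.8 × 0.9, A = 4.32 in², y = 0.45 in, Ī = 0.2916 in⁴.
Web: 0.5 × 14.4, A = 7.2 in², y = 8.1 in, Ī = 124.42 in⁴.
Top flange: 4.8 × 0.9, A = 4.32 in², y = 15.75 in, Ī = 0.2916 in⁴.
By symmetry the centroid is at mid-height, ȳ = 8.1 in.
Transfer each piece to the horizontal axis through the centroid using Ī + A·d² with d = y − 8.1:
  bottom flange: d = -7.65 in → contributes +253.11 in⁴
  web: d = 0 in → contributes +124.42 in⁴
  top flange: d = 7.65 in → contributes +253.11 in⁴
Total I = 630.63 in⁴.
Radius of gyration: k = √(I/A) = √(630.63 / 15.84) = 6.3097 in.

k_x ≈ 6.31 in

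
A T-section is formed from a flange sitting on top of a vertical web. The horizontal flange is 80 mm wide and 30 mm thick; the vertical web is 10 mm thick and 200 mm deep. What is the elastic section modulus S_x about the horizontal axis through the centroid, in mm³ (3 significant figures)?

Split into non-overlapping primitives; take the origin at the lower-left of the bounding box.
Flange: 80 × 30, A = 2 400 mm², y = 215 mm, Ī = 180 000 mm⁴.
Web: 10 × 200, A = 2 000 mm², y = 100 mm, Ī = 6 666 667 mm⁴.
Centroid: ȳ = ΣA·y / ΣA = 162.73 mm.
Transfer each piece to the horizontal axis through the centroid using Ī + A·d² with d = y − 162.73:
  flange: d = 52.273 mm → contributes +6 737 851 mm⁴
  web: d = -62.727 mm → contributes +14 536 088 mm⁴
Total I = 21 273 939 mm⁴.
Extreme fibre distance c = 162.73 mm; S = I/c = 130 734 mm³.

S_x ≈ 1.31 × 10⁵ mm³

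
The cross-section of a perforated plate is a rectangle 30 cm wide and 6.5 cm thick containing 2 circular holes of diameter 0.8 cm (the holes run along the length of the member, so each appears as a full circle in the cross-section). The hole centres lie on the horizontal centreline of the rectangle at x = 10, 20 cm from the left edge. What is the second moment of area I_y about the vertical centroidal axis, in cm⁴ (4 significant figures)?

I_y ≈ 1.460 × 10⁴ cm⁴

Decompose the section into non-overlapping parts with the origin at the bottom-left of its bounding rectangle.
Plate: 30 × 6.5, A = 195 cm², x = 15 cm, Ī = 14 625 cm⁴.
Hole 1 (subtracted): ⌀0.8, A = 0.502655 cm², x = 10 cm, Ī = 0.0201062 cm⁴.
Hole 2 (subtracted): ⌀0.8, A = 0.502655 cm², x = 20 cm, Ī = 0.0201062 cm⁴.
By symmetry the centroid is at mid-width, x̄ = 15 cm.
Transfer each piece to the vertical centroidal axis using Ī + A·d² with d = x − 15:
  plate: d = 0 cm → contributes +14 625 cm⁴
  hole 1: d = -5 cm → contributes −12.5865 cm⁴
  hole 2: d = 5 cm → contributes −12.5865 cm⁴
Total I = 14599.8 cm⁴.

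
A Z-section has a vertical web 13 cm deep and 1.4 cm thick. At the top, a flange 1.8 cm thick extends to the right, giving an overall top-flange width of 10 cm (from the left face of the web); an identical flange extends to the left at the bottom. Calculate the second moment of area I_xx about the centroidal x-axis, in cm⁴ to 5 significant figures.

I_xx ≈ 1235.6 cm⁴

Decompose the section into non-overlapping parts with the origin at the bottom-left of its bounding rectangle.
Web: 1.4 × 13, A = 18.2 cm², y = 6.5 cm, Ī = 256.3167 cm⁴.
Top flange (beyond web): 8.6 × 1.8, A = 15.48 cm², y = 12.1 cm, Ī = 4.1796 cm⁴.
Bottom flange (beyond web): 8.6 × 1.8, A = 15.48 cm², y = 0.9 cm, Ī = 4.1796 cm⁴.
Centroid: ȳ = ΣA·y / ΣA = 6.5 cm.
Transfer each piece to the centroidal x-axis using Ī + A·d² with d = y − 6.5:
  web: d = 0 cm → contributes +256.3167 cm⁴
  top flange (beyond web): d = 5.6 cm → contributes +489.6324 cm⁴
  bottom flange (beyond web): d = -5.6 cm → contributes +489.6324 cm⁴
Total I = 1235.581 cm⁴.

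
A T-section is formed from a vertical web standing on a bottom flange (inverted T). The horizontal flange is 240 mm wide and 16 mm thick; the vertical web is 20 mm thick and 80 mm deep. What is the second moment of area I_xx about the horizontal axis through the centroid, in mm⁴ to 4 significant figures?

I_xx ≈ 3.537 × 10⁶ mm⁴

Decompose the section into non-overlapping parts with the origin at the bottom-left of its bounding rectangle.
Flange: 240 × 16, A = 3 840 mm², y = 8 mm, Ī = 81 920 mm⁴.
Web: 20 × 80, A = 1 600 mm², y = 56 mm, Ī = 853 333 mm⁴.
Centroid: ȳ = ΣA·y / ΣA = 22.1176 mm.
Transfer each piece to the horizontal axis through the centroid using Ī + A·d² with d = y − 22.1176:
  flange: d = -14.1176 mm → contributes +847 263 mm⁴
  web: d = 33.8824 mm → contributes +2 690 155 mm⁴
Total I = 3 537 418 mm⁴.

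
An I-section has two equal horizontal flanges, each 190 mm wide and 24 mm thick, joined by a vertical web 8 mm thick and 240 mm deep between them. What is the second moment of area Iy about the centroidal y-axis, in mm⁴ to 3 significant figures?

Split into non-overlapping primitives; take the origin at the lower-left of the bounding box.
Bottom flange: 190 × 24, A = 4 560 mm², x = 95 mm, Ī = 13 718 000 mm⁴.
Web: 8 × 240, A = 1 920 mm², x = 95 mm, Ī = 10 240 mm⁴.
Top flange: 190 × 24, A = 4 560 mm², x = 95 mm, Ī = 13 718 000 mm⁴.
By symmetry the centroid is at mid-width, x̄ = 95 mm.
All pieces are centred on the centroidal y-axis, so I = ΣĪ = 27 446 240 mm⁴.

Iy ≈ 2.74 × 10⁷ mm⁴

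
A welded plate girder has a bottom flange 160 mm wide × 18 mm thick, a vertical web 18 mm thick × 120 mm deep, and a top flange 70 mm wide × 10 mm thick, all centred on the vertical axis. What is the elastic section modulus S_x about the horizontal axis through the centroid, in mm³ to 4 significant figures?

Treat the section as a set of non-overlapping primitives; coordinates are from the bounding-box lower-left.
Bottom plate: 160 × 18, A = 2 880 mm², y = 9 mm, Ī = 77 760 mm⁴.
Web plate: 18 × 120, A = 2 160 mm², y = 78 mm, Ī = 2 592 000 mm⁴.
Top plate: 70 × 10, A = 700 mm², y = 143 mm, Ī = 5833.33 mm⁴.
Centroid: ȳ = ΣA·y / ΣA = 51.3066 mm.
Transfer each piece to the horizontal axis through the centroid using Ī + A·d² with d = y − 51.3066:
  bottom plate: d = -42.3066 mm → contributes +5 232 528 mm⁴
  web plate: d = 26.6934 mm → contributes +4 131 079 mm⁴
  top plate: d = 91.6934 mm → contributes +5 891 206 mm⁴
Total I = 15 254 814 mm⁴.
Extreme fibre distance c = 96.6934 mm; S = I/c = 157 765 mm³.

S_x ≈ 1.578 × 10⁵ mm³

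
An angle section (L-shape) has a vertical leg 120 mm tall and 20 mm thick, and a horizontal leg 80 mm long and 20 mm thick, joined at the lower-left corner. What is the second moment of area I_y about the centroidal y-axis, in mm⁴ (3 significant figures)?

I_y ≈ 1.72 × 10⁶ mm⁴

Decompose the section into non-overlapping parts with the origin at the bottom-left of its bounding rectangle.
Vertical leg: 20 × 120, A = 2 400 mm², x = 10 mm, Ī = 80 000 mm⁴.
Horizontal leg (remainder): 60 × 20, A = 1 200 mm², x = 50 mm, Ī = 360 000 mm⁴.
Centroid: x̄ = ΣA·x / ΣA = 23.333 mm.
Transfer each piece to the centroidal y-axis using Ī + A·d² with d = x − 23.333:
  vertical leg: d = -13.333 mm → contributes +506 667 mm⁴
  horizontal leg (remainder): d = 26.667 mm → contributes +1 213 333 mm⁴
Total I = 1 720 000 mm⁴.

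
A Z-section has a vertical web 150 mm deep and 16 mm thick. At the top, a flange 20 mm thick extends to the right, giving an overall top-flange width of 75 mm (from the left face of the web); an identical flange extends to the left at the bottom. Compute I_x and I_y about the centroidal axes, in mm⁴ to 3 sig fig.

Treat the section as a set of non-overlapping primitives; coordinates are from the bounding-box lower-left.
Web: 16 × 150, A = 2 400 mm², y = 75 mm, Ī = 4 500 000 mm⁴.
Top flange (beyond web): 59 × 20, A = 1 180 mm², y = 140 mm, Ī = 39 333 mm⁴.
Bottom flange (beyond web): 59 × 20, A = 1 180 mm², y = 10 mm, Ī = 39 333 mm⁴.
Centroid: ȳ = ΣA·y / ΣA = 75 mm.
Transfer each piece to the centroidal x-axis using Ī + A·d² with d = y − 75:
  web: d = 0 mm → contributes +4 500 000 mm⁴
  top flange (beyond web): d = 65 mm → contributes +5 024 833 mm⁴
  bottom flange (beyond web): d = -65 mm → contributes +5 024 833 mm⁴
Total I = 14 549 667 mm⁴.
For the y-axis: x̄ = 67 mm.
Repeating about the centroidal y-axis gives I_y = 4 054 547 mm⁴.

I_x ≈ 1.45 × 10⁷ mm⁴, I_y ≈ 4.05 × 10⁶ mm⁴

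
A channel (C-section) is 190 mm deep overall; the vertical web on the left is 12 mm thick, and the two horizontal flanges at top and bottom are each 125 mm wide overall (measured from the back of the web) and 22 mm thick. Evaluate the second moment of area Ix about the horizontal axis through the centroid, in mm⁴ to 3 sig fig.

Ix ≈ 4.21 × 10⁷ mm⁴

Break the section into simple shapes (no overlaps), measuring from the bottom-left corner of the bounding box.
Web: 12 × 190, A = 2 280 mm², y = 95 mm, Ī = 6 859 000 mm⁴.
Top flange (beyond web): 113 × 22, A = 2 486 mm², y = 179 mm, Ī = 100 269 mm⁴.
Bottom flange (beyond web): 113 × 22, A = 2 486 mm², y = 11 mm, Ī = 100 269 mm⁴.
By symmetry the centroid is at mid-height, ȳ = 95 mm.
Transfer each piece to the horizontal axis through the centroid using Ī + A·d² with d = y − 95:
  web: d = 0 mm → contributes +6 859 000 mm⁴
  top flange (beyond web): d = 84 mm → contributes +17 641 485 mm⁴
  bottom flange (beyond web): d = -84 mm → contributes +17 641 485 mm⁴
Total I = 42 141 969 mm⁴.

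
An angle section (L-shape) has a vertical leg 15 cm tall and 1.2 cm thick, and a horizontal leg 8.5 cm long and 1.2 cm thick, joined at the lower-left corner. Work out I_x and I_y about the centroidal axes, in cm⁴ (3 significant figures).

Split into non-overlapping primitives; take the origin at the lower-left of the bounding box.
Vertical leg: 1.2 × 15, A = 18 cm², y = 7.5 cm, Ī = 337.5 cm⁴.
Horizontal leg (remainder): 7.3 × 1.2, A = 8.76 cm², y = 0.6 cm, Ī = 1.0512 cm⁴.
Centroid: ȳ = ΣA·y / ΣA = 5.2413 cm.
Transfer each piece to the centroidal x-axis using Ī + A·d² with d = y − 5.2413:
  vertical leg: d = 2.2587 cm → contributes +429.33 cm⁴
  horizontal leg (remainder): d = -4.6413 cm → contributes +189.75 cm⁴
Total I = 619.09 cm⁴.
For the y-axis: x̄ = 1.9913 cm.
Repeating about the centroidal y-axis gives I_y = 147.49 cm⁴.

I_x ≈ 619 cm⁴, I_y ≈ 147 cm⁴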